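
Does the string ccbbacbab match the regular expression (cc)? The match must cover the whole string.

No split of ccbbacbab into u·v has c matching u and c matching v.

no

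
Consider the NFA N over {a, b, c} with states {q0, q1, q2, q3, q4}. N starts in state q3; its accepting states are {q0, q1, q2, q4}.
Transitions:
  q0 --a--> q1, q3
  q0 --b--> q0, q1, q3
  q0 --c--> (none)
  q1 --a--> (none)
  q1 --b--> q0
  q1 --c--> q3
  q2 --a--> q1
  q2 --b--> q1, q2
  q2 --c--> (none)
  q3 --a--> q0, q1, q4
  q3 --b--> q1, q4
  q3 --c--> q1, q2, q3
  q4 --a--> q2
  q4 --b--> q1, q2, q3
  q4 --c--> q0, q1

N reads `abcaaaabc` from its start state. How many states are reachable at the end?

3

Start: {q3}
read a: {q0, q1, q4}
read b: {q0, q1, q2, q3}
read c: {q1, q2, q3}
read a: {q0, q1, q4}
read a: {q1, q2, q3}
read a: {q0, q1, q4}
read a: {q1, q2, q3}
read b: {q0, q1, q2, q4}
read c: {q0, q1, q3}
Final reachable set {q0, q1, q3} has 3 states.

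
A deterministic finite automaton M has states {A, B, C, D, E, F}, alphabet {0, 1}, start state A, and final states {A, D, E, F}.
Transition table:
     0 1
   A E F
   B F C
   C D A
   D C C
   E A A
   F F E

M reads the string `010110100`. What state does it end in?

A --0--> E
E --1--> A
A --0--> E
E --1--> A
A --1--> F
F --0--> F
F --1--> E
E --0--> A
A --0--> E

E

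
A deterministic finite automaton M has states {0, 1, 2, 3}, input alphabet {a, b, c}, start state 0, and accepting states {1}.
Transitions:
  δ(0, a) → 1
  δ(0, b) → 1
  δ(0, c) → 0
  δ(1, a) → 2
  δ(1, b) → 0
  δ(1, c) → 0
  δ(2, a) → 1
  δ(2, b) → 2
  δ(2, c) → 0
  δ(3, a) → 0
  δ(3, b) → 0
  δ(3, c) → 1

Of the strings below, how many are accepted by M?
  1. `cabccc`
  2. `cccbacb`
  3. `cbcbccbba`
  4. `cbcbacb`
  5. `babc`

`cabccc`: rejected
`cccbacb`: accepted
`cbcbccbba`: accepted
`cbcbacb`: accepted
`babc`: rejected

3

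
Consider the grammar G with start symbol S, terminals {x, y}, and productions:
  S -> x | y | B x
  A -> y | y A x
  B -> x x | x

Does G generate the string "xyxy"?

no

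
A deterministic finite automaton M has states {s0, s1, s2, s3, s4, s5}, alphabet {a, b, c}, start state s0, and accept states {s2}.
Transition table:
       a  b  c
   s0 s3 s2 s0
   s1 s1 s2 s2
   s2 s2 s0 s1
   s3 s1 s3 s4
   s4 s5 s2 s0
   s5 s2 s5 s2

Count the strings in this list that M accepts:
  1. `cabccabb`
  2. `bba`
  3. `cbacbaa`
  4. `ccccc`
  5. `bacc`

`cabccabb`: rejected
`bba`: rejected
`cbacbaa`: accepted
`ccccc`: rejected
`bacc`: accepted

2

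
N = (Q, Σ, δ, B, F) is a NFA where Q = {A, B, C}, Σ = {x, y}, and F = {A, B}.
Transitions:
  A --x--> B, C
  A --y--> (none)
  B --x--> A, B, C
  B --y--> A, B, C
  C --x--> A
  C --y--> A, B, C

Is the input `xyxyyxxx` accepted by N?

accepted

Start: {B}
read x: {A, B, C}
read y: {A, B, C}
read x: {A, B, C}
read y: {A, B, C}
read y: {A, B, C}
read x: {A, B, C}
read x: {A, B, C}
read x: {A, B, C}
Reachable ∩ accepting = {A, B} — nonempty.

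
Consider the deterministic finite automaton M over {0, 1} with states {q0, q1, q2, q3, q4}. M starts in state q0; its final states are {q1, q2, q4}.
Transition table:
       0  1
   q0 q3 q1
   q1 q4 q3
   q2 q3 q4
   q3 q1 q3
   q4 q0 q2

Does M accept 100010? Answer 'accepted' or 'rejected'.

q0 --1--> q1
q1 --0--> q4
q4 --0--> q0
q0 --0--> q3
q3 --1--> q3
q3 --0--> q1
End in state q1, which is an accepting state.

accepted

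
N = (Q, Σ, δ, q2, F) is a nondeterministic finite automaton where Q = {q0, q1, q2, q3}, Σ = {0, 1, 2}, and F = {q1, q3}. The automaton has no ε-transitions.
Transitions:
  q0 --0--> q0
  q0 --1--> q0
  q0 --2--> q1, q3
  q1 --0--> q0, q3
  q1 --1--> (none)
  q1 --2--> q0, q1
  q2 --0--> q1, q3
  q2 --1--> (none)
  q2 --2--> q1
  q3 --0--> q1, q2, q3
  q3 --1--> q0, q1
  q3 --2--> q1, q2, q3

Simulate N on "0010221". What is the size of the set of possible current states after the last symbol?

2

Start: {q2}
read 0: {q1, q3}
read 0: {q0, q1, q2, q3}
read 1: {q0, q1}
read 0: {q0, q3}
read 2: {q1, q2, q3}
read 2: {q0, q1, q2, q3}
read 1: {q0, q1}
Final reachable set {q0, q1} has 2 states.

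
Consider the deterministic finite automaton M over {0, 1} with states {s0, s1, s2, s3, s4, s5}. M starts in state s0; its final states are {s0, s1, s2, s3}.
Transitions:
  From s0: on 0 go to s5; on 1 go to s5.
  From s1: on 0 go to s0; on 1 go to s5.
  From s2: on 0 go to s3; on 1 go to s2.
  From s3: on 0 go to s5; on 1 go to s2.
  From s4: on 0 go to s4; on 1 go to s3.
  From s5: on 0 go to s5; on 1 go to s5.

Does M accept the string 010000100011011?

s0 --0--> s5
s5 --1--> s5
s5 --0--> s5
s5 --0--> s5
s5 --0--> s5
s5 --0--> s5
s5 --1--> s5
s5 --0--> s5
s5 --0--> s5
s5 --0--> s5
s5 --1--> s5
s5 --1--> s5
s5 --0--> s5
s5 --1--> s5
s5 --1--> s5
End in state s5, which is not an accepting state.

rejected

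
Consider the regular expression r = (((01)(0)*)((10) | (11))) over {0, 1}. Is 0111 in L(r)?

Split as 01·11: ((01)(0)*) matches 01 and ((10)|(11)) matches 11.

yes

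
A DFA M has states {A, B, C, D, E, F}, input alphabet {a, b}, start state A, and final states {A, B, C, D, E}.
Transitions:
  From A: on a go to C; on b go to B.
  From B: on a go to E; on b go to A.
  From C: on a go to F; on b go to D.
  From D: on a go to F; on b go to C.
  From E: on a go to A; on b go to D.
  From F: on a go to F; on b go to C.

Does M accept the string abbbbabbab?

accepted

A --a--> C
C --b--> D
D --b--> C
C --b--> D
D --b--> C
C --a--> F
F --b--> C
C --b--> D
D --a--> F
F --b--> C
End in state C, which is an accepting state.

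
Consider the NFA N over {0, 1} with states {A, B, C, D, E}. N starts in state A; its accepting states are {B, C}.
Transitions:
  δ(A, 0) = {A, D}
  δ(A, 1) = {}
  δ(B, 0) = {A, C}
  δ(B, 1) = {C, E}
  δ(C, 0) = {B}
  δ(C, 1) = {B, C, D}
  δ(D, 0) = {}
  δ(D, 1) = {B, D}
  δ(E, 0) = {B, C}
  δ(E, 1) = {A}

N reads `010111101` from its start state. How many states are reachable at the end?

4

Start: {A}
read 0: {A, D}
read 1: {B, D}
read 0: {A, C}
read 1: {B, C, D}
read 1: {B, C, D, E}
read 1: {A, B, C, D, E}
read 1: {A, B, C, D, E}
read 0: {A, B, C, D}
read 1: {B, C, D, E}
Final reachable set {B, C, D, E} has 4 states.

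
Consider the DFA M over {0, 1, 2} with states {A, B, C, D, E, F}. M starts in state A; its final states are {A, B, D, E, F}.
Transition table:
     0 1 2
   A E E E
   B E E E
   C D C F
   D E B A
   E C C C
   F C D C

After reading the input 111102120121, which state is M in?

C

A --1--> E
E --1--> C
C --1--> C
C --1--> C
C --0--> D
D --2--> A
A --1--> E
E --2--> C
C --0--> D
D --1--> B
B --2--> E
E --1--> C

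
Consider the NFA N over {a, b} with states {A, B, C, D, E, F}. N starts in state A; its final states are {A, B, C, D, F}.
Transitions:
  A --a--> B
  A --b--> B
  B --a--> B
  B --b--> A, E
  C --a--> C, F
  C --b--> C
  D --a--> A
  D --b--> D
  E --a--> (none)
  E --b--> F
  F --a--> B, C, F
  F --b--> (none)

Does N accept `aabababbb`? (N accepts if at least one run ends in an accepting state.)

accepted

Start: {A}
read a: {B}
read a: {B}
read b: {A, E}
read a: {B}
read b: {A, E}
read a: {B}
read b: {A, E}
read b: {B, F}
read b: {A, E}
Reachable ∩ accepting = {A} — nonempty.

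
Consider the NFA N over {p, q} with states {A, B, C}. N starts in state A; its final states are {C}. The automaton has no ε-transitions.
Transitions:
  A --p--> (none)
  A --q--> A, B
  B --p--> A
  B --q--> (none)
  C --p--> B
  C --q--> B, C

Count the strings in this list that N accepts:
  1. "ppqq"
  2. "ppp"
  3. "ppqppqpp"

"ppqq": rejected
"ppp": rejected
"ppqppqpp": rejected

0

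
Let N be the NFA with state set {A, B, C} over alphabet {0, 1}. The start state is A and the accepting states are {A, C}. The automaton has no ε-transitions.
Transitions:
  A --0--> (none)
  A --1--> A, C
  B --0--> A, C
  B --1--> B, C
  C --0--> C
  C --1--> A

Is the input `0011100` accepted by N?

rejected

Start: {A}
read 0: {}
The reachable set is empty and stays empty for the remaining 6 symbols.
Reachable ∩ accepting = {} — empty.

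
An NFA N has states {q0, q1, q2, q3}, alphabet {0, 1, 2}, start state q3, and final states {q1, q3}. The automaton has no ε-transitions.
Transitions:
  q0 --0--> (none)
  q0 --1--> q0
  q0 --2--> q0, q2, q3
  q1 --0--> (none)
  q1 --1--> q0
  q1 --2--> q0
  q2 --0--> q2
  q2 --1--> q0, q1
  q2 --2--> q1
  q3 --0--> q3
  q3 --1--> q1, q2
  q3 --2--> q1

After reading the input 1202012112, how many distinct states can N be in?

0

Start: {q3}
read 1: {q1, q2}
read 2: {q0, q1}
read 0: {}
The reachable set is empty and stays empty for the remaining 7 symbols.
Final reachable set {} has 0 states.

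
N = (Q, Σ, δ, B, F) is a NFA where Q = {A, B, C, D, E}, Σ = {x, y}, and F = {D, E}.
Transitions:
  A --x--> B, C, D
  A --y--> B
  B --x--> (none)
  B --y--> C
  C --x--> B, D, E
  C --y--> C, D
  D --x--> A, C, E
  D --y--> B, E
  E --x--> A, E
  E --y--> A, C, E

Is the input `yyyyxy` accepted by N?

Start: {B}
read y: {C}
read y: {C, D}
read y: {B, C, D, E}
read y: {A, B, C, D, E}
read x: {A, B, C, D, E}
read y: {A, B, C, D, E}
Reachable ∩ accepting = {D, E} — nonempty.

accepted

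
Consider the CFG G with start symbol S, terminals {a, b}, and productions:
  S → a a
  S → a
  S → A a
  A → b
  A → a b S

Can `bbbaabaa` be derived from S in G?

no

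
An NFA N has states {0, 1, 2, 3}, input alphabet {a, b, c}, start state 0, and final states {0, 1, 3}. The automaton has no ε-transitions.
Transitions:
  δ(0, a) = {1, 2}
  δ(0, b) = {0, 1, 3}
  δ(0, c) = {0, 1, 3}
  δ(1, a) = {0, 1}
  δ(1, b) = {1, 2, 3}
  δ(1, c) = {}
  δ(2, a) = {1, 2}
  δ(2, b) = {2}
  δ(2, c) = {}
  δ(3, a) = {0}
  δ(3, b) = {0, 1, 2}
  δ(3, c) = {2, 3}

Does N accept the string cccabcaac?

Start: {0}
read c: {0, 1, 3}
read c: {0, 1, 2, 3}
read c: {0, 1, 2, 3}
read a: {0, 1, 2}
read b: {0, 1, 2, 3}
read c: {0, 1, 2, 3}
read a: {0, 1, 2}
read a: {0, 1, 2}
read c: {0, 1, 3}
Reachable ∩ accepting = {0, 1, 3} — nonempty.

accepted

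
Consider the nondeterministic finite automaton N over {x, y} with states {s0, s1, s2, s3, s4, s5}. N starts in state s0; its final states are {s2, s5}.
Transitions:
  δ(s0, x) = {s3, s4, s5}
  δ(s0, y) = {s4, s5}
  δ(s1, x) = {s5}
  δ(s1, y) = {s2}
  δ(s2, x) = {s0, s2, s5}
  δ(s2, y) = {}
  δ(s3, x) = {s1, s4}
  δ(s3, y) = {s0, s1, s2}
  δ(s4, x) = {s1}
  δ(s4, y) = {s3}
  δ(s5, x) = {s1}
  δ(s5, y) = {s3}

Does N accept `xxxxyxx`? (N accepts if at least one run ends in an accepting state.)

Start: {s0}
read x: {s3, s4, s5}
read x: {s1, s4}
read x: {s1, s5}
read x: {s1, s5}
read y: {s2, s3}
read x: {s0, s1, s2, s4, s5}
read x: {s0, s1, s2, s3, s4, s5}
Reachable ∩ accepting = {s2, s5} — nonempty.

accepted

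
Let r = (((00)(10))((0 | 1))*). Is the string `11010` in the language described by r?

no

No split of 11010 into u·v has ((00)(10)) matching u and ((0|1))* matching v.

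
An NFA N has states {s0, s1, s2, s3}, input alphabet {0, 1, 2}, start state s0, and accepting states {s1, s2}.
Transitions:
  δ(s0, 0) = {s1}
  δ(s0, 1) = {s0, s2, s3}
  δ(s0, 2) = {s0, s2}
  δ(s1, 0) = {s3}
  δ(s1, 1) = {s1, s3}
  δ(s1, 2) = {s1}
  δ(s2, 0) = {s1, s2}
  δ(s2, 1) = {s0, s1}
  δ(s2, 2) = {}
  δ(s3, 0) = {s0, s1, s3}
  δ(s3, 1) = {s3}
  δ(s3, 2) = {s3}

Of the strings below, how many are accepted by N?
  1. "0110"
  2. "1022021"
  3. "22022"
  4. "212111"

4

"0110": accepted
"1022021": accepted
"22022": accepted
"212111": accepted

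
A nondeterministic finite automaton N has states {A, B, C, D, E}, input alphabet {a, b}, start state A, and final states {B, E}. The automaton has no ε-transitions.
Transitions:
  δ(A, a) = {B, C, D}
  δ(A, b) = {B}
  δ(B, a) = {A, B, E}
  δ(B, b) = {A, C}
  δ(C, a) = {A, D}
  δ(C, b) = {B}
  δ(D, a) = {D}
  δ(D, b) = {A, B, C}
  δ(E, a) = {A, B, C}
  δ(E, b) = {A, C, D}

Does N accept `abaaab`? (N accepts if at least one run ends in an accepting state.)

accepted

Start: {A}
read a: {B, C, D}
read b: {A, B, C}
read a: {A, B, C, D, E}
read a: {A, B, C, D, E}
read a: {A, B, C, D, E}
read b: {A, B, C, D}
Reachable ∩ accepting = {B} — nonempty.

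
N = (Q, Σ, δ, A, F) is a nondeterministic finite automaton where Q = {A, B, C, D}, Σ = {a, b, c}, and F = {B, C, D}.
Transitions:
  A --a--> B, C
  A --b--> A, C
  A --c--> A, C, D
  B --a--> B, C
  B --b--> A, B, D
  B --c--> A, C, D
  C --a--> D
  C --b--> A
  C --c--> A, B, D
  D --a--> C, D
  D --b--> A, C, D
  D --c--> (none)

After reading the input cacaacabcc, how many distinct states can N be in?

4

Start: {A}
read c: {A, C, D}
read a: {B, C, D}
read c: {A, B, C, D}
read a: {B, C, D}
read a: {B, C, D}
read c: {A, B, C, D}
read a: {B, C, D}
read b: {A, B, C, D}
read c: {A, B, C, D}
read c: {A, B, C, D}
Final reachable set {A, B, C, D} has 4 states.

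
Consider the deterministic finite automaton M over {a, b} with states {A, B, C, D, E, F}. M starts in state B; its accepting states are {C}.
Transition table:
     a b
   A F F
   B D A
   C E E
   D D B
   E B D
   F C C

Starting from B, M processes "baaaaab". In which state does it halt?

B --b--> A
A --a--> F
F --a--> C
C --a--> E
E --a--> B
B --a--> D
D --b--> B

B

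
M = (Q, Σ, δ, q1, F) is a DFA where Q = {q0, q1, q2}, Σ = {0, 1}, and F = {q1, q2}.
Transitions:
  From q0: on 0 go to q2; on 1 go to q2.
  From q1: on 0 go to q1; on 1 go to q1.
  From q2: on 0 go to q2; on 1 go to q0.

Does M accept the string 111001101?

q1 --1--> q1
q1 --1--> q1
q1 --1--> q1
q1 --0--> q1
q1 --0--> q1
q1 --1--> q1
q1 --1--> q1
q1 --0--> q1
q1 --1--> q1
End in state q1, which is an accepting state.

accepted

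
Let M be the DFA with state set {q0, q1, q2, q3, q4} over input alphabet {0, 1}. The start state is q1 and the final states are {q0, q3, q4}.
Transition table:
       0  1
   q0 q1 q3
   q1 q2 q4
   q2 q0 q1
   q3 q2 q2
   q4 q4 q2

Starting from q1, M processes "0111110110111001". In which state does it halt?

q1 --0--> q2
q2 --1--> q1
q1 --1--> q4
q4 --1--> q2
q2 --1--> q1
q1 --1--> q4
q4 --0--> q4
q4 --1--> q2
q2 --1--> q1
q1 --0--> q2
q2 --1--> q1
q1 --1--> q4
q4 --1--> q2
q2 --0--> q0
q0 --0--> q1
q1 --1--> q4

q4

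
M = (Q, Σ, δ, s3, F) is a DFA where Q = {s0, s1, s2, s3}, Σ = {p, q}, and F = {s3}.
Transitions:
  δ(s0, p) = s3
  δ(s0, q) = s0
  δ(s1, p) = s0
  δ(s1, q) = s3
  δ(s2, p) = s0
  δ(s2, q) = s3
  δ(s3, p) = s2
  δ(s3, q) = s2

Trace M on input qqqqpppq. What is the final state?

s2

s3 --q--> s2
s2 --q--> s3
s3 --q--> s2
s2 --q--> s3
s3 --p--> s2
s2 --p--> s0
s0 --p--> s3
s3 --q--> s2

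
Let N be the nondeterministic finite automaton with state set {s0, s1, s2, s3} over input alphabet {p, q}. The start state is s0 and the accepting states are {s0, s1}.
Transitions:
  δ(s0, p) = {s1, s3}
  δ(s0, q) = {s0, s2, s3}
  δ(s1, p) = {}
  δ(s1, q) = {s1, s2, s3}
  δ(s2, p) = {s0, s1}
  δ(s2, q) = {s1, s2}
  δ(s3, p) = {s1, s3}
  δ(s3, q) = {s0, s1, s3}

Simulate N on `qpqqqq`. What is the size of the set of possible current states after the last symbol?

4

Start: {s0}
read q: {s0, s2, s3}
read p: {s0, s1, s3}
read q: {s0, s1, s2, s3}
read q: {s0, s1, s2, s3}
read q: {s0, s1, s2, s3}
read q: {s0, s1, s2, s3}
Final reachable set {s0, s1, s2, s3} has 4 states.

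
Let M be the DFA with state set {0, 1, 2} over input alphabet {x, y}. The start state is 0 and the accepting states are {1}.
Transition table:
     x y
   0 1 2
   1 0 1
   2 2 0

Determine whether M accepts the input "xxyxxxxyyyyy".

rejected

0 --x--> 1
1 --x--> 0
0 --y--> 2
2 --x--> 2
2 --x--> 2
2 --x--> 2
2 --x--> 2
2 --y--> 0
0 --y--> 2
2 --y--> 0
0 --y--> 2
2 --y--> 0
End in state 0, which is not an accepting state.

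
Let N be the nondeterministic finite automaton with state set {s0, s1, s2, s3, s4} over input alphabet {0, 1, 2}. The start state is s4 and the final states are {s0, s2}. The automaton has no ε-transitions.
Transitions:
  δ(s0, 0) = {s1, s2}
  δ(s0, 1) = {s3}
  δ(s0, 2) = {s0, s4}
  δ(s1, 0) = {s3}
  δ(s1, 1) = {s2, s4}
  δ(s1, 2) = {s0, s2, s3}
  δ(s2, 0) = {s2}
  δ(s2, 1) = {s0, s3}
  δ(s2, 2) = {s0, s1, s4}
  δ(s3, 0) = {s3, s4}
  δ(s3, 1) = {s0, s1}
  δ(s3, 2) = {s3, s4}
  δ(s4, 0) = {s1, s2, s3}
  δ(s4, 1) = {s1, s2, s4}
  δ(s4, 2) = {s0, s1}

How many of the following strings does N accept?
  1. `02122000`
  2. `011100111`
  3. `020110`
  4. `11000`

4

`02122000`: accepted
`011100111`: accepted
`020110`: accepted
`11000`: accepted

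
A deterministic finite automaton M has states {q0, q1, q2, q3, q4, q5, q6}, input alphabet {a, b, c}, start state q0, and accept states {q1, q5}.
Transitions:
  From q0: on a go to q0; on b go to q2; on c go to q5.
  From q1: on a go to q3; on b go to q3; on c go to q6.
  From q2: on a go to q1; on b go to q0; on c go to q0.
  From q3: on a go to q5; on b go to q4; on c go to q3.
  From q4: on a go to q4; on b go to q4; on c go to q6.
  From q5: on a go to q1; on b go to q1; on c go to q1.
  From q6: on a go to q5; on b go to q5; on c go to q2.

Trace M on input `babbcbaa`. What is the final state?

q3

q0 --b--> q2
q2 --a--> q1
q1 --b--> q3
q3 --b--> q4
q4 --c--> q6
q6 --b--> q5
q5 --a--> q1
q1 --a--> q3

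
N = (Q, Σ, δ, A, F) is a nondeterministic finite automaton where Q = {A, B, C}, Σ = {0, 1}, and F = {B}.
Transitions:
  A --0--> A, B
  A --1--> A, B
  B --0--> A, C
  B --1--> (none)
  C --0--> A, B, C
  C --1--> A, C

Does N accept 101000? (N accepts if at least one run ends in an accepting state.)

Start: {A}
read 1: {A, B}
read 0: {A, B, C}
read 1: {A, B, C}
read 0: {A, B, C}
read 0: {A, B, C}
read 0: {A, B, C}
Reachable ∩ accepting = {B} — nonempty.

accepted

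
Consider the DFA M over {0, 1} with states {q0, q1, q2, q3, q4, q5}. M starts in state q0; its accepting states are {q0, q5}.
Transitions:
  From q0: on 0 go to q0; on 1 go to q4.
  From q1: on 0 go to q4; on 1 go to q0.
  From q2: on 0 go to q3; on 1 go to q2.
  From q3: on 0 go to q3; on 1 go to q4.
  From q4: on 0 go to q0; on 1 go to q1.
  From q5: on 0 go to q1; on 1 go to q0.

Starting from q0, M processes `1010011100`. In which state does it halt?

q0 --1--> q4
q4 --0--> q0
q0 --1--> q4
q4 --0--> q0
q0 --0--> q0
q0 --1--> q4
q4 --1--> q1
q1 --1--> q0
q0 --0--> q0
q0 --0--> q0

q0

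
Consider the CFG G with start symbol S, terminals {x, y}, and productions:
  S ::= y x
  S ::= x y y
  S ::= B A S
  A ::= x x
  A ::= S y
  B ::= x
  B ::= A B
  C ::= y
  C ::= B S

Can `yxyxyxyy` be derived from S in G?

no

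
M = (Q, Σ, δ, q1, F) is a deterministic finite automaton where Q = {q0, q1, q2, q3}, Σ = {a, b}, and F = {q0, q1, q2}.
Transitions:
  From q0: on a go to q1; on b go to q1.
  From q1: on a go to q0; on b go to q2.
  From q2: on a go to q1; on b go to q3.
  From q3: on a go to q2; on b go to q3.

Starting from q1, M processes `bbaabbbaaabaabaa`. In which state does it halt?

q1 --b--> q2
q2 --b--> q3
q3 --a--> q2
q2 --a--> q1
q1 --b--> q2
q2 --b--> q3
q3 --b--> q3
q3 --a--> q2
q2 --a--> q1
q1 --a--> q0
q0 --b--> q1
q1 --a--> q0
q0 --a--> q1
q1 --b--> q2
q2 --a--> q1
q1 --a--> q0

q0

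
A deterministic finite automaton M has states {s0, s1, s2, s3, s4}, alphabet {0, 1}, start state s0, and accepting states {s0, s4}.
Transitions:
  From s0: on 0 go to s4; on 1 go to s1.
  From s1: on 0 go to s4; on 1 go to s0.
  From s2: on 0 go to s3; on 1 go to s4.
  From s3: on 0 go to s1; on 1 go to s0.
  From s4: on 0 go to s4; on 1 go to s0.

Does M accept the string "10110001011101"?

s0 --1--> s1
s1 --0--> s4
s4 --1--> s0
s0 --1--> s1
s1 --0--> s4
s4 --0--> s4
s4 --0--> s4
s4 --1--> s0
s0 --0--> s4
s4 --1--> s0
s0 --1--> s1
s1 --1--> s0
s0 --0--> s4
s4 --1--> s0
End in state s0, which is an accepting state.

accepted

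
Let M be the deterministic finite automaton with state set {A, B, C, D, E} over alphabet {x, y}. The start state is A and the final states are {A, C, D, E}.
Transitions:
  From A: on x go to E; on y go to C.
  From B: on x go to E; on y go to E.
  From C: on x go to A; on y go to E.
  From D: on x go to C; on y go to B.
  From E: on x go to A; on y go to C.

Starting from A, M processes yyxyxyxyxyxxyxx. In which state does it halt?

A --y--> C
C --y--> E
E --x--> A
A --y--> C
C --x--> A
A --y--> C
C --x--> A
A --y--> C
C --x--> A
A --y--> C
C --x--> A
A --x--> E
E --y--> C
C --x--> A
A --x--> E

E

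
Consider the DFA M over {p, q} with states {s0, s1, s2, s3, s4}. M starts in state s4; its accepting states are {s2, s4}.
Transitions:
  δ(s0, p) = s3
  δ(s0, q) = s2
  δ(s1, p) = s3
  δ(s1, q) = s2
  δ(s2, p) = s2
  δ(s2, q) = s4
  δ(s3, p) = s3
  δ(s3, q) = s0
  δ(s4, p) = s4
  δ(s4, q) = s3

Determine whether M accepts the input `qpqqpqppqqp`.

rejected

s4 --q--> s3
s3 --p--> s3
s3 --q--> s0
s0 --q--> s2
s2 --p--> s2
s2 --q--> s4
s4 --p--> s4
s4 --p--> s4
s4 --q--> s3
s3 --q--> s0
s0 --p--> s3
End in state s3, which is not an accepting state.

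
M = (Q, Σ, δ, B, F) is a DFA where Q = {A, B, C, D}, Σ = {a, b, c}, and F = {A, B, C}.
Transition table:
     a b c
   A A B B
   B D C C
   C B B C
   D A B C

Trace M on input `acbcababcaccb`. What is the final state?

B

B --a--> D
D --c--> C
C --b--> B
B --c--> C
C --a--> B
B --b--> C
C --a--> B
B --b--> C
C --c--> C
C --a--> B
B --c--> C
C --c--> C
C --b--> B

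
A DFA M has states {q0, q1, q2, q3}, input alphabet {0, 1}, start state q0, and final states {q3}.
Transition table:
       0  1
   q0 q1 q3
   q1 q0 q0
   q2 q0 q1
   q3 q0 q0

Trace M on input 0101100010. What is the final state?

q0 --0--> q1
q1 --1--> q0
q0 --0--> q1
q1 --1--> q0
q0 --1--> q3
q3 --0--> q0
q0 --0--> q1
q1 --0--> q0
q0 --1--> q3
q3 --0--> q0

q0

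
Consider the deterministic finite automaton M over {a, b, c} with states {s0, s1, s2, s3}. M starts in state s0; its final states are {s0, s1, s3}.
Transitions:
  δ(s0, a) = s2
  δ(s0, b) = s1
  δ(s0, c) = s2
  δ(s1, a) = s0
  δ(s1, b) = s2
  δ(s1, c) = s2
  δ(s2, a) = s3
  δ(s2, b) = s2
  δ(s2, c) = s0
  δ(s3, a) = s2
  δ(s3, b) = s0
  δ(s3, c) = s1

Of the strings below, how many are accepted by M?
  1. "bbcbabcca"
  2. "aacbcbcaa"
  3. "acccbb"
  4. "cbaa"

0

"bbcbabcca": rejected
"aacbcbcaa": rejected
"acccbb": rejected
"cbaa": rejected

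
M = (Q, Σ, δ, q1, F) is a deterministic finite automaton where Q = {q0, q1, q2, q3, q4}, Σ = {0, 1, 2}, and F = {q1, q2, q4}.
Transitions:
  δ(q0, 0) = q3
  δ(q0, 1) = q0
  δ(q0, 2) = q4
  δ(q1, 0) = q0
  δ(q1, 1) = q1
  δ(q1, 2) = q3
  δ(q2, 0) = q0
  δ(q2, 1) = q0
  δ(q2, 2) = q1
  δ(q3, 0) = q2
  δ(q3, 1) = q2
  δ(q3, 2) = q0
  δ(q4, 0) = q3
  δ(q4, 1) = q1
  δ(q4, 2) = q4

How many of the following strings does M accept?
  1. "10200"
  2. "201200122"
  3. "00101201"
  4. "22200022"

"10200": accepted
"201200122": accepted
"00101201": accepted
"22200022": accepted

4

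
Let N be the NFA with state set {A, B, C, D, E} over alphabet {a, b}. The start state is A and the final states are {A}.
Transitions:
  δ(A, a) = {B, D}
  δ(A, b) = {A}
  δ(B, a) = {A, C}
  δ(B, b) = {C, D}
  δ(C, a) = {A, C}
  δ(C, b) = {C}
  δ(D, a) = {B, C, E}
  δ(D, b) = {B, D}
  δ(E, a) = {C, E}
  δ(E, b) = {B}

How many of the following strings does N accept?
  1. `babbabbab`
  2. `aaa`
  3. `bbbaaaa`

3

`babbabbab`: accepted
`aaa`: accepted
`bbbaaaa`: accepted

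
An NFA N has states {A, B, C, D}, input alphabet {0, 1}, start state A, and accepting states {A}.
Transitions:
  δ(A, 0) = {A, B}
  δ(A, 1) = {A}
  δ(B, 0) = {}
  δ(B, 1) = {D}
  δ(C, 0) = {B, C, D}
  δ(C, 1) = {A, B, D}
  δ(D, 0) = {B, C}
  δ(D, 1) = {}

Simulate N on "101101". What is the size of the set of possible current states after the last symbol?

2

Start: {A}
read 1: {A}
read 0: {A, B}
read 1: {A, D}
read 1: {A}
read 0: {A, B}
read 1: {A, D}
Final reachable set {A, D} has 2 states.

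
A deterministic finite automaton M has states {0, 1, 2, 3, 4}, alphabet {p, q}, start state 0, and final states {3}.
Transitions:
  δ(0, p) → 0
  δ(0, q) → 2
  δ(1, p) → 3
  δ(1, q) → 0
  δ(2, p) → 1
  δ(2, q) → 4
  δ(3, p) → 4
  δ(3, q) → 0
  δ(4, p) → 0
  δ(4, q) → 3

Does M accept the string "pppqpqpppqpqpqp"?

rejected

0 --p--> 0
0 --p--> 0
0 --p--> 0
0 --q--> 2
2 --p--> 1
1 --q--> 0
0 --p--> 0
0 --p--> 0
0 --p--> 0
0 --q--> 2
2 --p--> 1
1 --q--> 0
0 --p--> 0
0 --q--> 2
2 --p--> 1
End in state 1, which is not an accepting state.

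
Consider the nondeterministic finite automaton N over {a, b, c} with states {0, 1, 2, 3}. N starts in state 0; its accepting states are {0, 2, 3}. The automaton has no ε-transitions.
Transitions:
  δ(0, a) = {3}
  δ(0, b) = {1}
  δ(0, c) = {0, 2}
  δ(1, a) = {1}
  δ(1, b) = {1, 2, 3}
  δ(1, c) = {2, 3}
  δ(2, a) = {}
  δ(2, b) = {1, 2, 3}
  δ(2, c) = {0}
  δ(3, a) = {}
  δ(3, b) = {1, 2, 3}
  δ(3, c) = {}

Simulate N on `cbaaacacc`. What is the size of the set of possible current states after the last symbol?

0

Start: {0}
read c: {0, 2}
read b: {1, 2, 3}
read a: {1}
read a: {1}
read a: {1}
read c: {2, 3}
read a: {}
The reachable set is empty and stays empty for the remaining 2 symbols.
Final reachable set {} has 0 states.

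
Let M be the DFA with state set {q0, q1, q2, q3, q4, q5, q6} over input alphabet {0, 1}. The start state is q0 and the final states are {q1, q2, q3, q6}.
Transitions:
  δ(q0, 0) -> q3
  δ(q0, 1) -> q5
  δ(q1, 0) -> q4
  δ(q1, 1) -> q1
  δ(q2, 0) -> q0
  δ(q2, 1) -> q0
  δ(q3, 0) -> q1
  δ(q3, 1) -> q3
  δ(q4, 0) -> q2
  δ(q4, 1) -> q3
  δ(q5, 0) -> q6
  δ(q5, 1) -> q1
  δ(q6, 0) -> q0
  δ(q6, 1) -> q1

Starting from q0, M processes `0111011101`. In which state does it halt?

q0 --0--> q3
q3 --1--> q3
q3 --1--> q3
q3 --1--> q3
q3 --0--> q1
q1 --1--> q1
q1 --1--> q1
q1 --1--> q1
q1 --0--> q4
q4 --1--> q3

q3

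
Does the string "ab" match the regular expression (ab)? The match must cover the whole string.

yes

Split as a·b: a matches a and b matches b.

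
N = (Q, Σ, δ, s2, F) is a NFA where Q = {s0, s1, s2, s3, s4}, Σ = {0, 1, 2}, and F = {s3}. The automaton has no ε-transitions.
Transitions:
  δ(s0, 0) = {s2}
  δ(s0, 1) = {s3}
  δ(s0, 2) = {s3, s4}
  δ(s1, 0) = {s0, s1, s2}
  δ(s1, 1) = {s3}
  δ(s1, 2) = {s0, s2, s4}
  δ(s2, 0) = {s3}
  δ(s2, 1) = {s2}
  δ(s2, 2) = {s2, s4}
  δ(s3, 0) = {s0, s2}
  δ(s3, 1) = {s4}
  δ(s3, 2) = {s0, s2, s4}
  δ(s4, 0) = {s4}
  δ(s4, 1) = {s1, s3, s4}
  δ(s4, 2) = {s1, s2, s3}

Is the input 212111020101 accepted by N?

accepted

Start: {s2}
read 2: {s2, s4}
read 1: {s1, s2, s3, s4}
read 2: {s0, s1, s2, s3, s4}
read 1: {s1, s2, s3, s4}
read 1: {s1, s2, s3, s4}
read 1: {s1, s2, s3, s4}
read 0: {s0, s1, s2, s3, s4}
read 2: {s0, s1, s2, s3, s4}
read 0: {s0, s1, s2, s3, s4}
read 1: {s1, s2, s3, s4}
read 0: {s0, s1, s2, s3, s4}
read 1: {s1, s2, s3, s4}
Reachable ∩ accepting = {s3} — nonempty.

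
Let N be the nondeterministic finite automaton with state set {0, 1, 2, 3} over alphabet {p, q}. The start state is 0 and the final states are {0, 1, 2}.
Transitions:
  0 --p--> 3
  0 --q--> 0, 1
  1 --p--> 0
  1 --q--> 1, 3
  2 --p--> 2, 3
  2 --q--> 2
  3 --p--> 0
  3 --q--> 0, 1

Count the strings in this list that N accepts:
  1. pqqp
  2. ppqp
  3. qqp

3

pqqp: accepted
ppqp: accepted
qqp: accepted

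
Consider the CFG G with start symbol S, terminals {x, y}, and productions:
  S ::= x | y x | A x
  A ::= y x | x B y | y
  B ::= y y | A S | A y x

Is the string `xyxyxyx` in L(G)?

yes

S ⇒ Ax ⇒ xByx ⇒ xASyx ⇒ xyxSyx ⇒ xyxAxyx ⇒ xyxyxyx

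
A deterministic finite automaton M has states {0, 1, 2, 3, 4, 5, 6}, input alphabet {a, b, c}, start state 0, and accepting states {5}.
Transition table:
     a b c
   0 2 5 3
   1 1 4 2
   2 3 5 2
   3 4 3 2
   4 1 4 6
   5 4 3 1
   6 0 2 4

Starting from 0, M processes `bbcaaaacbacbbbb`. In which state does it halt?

3

0 --b--> 5
5 --b--> 3
3 --c--> 2
2 --a--> 3
3 --a--> 4
4 --a--> 1
1 --a--> 1
1 --c--> 2
2 --b--> 5
5 --a--> 4
4 --c--> 6
6 --b--> 2
2 --b--> 5
5 --b--> 3
3 --b--> 3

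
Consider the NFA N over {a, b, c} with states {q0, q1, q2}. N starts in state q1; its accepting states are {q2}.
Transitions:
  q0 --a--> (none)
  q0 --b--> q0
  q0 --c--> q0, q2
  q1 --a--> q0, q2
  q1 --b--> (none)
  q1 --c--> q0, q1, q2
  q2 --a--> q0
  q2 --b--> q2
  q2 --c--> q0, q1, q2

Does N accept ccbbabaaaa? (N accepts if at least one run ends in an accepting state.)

rejected

Start: {q1}
read c: {q0, q1, q2}
read c: {q0, q1, q2}
read b: {q0, q2}
read b: {q0, q2}
read a: {q0}
read b: {q0}
read a: {}
The reachable set is empty and stays empty for the remaining 3 symbols.
Reachable ∩ accepting = {} — empty.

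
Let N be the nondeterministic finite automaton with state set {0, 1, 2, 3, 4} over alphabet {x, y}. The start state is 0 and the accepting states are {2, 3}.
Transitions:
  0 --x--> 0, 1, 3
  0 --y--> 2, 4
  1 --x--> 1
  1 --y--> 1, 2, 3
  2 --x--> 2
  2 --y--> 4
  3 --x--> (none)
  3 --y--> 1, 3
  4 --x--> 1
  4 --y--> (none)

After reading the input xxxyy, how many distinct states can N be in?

4

Start: {0}
read x: {0, 1, 3}
read x: {0, 1, 3}
read x: {0, 1, 3}
read y: {1, 2, 3, 4}
read y: {1, 2, 3, 4}
Final reachable set {1, 2, 3, 4} has 4 states.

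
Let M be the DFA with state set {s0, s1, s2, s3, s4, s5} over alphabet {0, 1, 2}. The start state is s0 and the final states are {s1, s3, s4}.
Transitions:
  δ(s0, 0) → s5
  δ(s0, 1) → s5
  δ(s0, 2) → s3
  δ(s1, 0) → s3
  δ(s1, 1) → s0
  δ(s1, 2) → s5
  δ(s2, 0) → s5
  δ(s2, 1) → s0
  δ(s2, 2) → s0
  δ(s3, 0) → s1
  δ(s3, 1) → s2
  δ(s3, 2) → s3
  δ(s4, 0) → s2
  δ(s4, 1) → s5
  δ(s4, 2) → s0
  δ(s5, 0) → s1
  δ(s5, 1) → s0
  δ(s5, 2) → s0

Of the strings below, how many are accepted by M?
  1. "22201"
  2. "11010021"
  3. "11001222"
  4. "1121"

1

"22201": rejected
"11010021": rejected
"11001222": accepted
"1121": rejected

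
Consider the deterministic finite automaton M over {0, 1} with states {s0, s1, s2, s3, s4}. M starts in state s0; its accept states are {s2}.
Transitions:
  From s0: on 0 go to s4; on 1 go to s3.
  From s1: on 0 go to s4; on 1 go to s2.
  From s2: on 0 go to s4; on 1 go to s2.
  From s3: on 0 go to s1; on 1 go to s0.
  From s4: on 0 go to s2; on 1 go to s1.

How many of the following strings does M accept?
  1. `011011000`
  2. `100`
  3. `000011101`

`011011000`: rejected
`100`: rejected
`000011101`: rejected

0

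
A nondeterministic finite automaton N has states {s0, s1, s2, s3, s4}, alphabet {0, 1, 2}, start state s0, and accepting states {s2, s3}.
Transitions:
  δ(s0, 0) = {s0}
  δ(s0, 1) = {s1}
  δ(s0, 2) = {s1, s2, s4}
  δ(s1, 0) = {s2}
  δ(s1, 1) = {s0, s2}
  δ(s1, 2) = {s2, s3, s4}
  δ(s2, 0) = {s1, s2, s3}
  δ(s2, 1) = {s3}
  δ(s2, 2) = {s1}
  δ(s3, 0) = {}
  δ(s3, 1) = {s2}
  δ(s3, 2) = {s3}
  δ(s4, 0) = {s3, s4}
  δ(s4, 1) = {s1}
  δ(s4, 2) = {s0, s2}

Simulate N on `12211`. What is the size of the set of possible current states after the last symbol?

4

Start: {s0}
read 1: {s1}
read 2: {s2, s3, s4}
read 2: {s0, s1, s2, s3}
read 1: {s0, s1, s2, s3}
read 1: {s0, s1, s2, s3}
Final reachable set {s0, s1, s2, s3} has 4 states.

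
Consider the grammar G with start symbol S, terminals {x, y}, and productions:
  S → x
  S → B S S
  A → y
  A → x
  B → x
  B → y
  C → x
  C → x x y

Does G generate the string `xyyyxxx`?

no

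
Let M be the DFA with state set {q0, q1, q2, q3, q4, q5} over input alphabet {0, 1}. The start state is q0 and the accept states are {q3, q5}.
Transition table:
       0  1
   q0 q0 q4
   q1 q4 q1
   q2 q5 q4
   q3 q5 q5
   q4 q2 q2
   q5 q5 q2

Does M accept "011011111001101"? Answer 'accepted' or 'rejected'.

rejected

q0 --0--> q0
q0 --1--> q4
q4 --1--> q2
q2 --0--> q5
q5 --1--> q2
q2 --1--> q4
q4 --1--> q2
q2 --1--> q4
q4 --1--> q2
q2 --0--> q5
q5 --0--> q5
q5 --1--> q2
q2 --1--> q4
q4 --0--> q2
q2 --1--> q4
End in state q4, which is not an accepting state.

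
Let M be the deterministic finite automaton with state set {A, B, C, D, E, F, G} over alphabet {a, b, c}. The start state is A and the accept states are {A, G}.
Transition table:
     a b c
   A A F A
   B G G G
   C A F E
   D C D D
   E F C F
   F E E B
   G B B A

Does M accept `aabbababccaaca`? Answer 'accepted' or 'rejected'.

A --a--> A
A --a--> A
A --b--> F
F --b--> E
E --a--> F
F --b--> E
E --a--> F
F --b--> E
E --c--> F
F --c--> B
B --a--> G
G --a--> B
B --c--> G
G --a--> B
End in state B, which is not an accepting state.

rejected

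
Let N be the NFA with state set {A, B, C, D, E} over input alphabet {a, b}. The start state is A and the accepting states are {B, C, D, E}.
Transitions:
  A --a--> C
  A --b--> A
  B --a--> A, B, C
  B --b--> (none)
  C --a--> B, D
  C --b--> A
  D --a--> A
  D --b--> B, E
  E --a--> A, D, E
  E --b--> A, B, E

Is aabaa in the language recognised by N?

accepted

Start: {A}
read a: {C}
read a: {B, D}
read b: {B, E}
read a: {A, B, C, D, E}
read a: {A, B, C, D, E}
Reachable ∩ accepting = {B, C, D, E} — nonempty.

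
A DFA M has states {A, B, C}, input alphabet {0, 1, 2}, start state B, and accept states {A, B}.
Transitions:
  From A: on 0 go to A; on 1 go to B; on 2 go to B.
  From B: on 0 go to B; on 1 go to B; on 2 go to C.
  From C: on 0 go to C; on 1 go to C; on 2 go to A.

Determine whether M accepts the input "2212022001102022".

accepted

B --2--> C
C --2--> A
A --1--> B
B --2--> C
C --0--> C
C --2--> A
A --2--> B
B --0--> B
B --0--> B
B --1--> B
B --1--> B
B --0--> B
B --2--> C
C --0--> C
C --2--> A
A --2--> B
End in state B, which is an accepting state.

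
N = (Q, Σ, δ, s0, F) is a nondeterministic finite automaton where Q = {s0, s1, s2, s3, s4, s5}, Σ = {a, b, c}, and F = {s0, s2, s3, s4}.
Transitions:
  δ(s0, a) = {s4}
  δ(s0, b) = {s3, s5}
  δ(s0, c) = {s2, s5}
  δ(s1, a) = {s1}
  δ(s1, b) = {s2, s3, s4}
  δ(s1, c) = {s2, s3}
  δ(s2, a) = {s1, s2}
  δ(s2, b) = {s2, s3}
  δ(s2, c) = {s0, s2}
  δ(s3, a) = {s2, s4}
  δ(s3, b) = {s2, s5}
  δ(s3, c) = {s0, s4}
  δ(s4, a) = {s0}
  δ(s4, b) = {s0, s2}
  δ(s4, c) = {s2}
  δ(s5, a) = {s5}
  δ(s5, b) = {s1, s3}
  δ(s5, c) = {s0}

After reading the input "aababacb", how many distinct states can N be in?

Start: {s0}
read a: {s4}
read a: {s0}
read b: {s3, s5}
read a: {s2, s4, s5}
read b: {s0, s1, s2, s3}
read a: {s1, s2, s4}
read c: {s0, s2, s3}
read b: {s2, s3, s5}
Final reachable set {s2, s3, s5} has 3 states.

3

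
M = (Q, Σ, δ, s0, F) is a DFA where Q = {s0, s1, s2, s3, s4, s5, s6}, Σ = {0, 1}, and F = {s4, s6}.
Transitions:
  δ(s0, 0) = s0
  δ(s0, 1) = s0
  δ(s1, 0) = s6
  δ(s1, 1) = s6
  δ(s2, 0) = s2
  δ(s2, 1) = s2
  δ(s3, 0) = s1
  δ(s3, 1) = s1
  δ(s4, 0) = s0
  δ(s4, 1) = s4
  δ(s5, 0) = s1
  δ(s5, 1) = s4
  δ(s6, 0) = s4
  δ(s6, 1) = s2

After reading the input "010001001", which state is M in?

s0

s0 --0--> s0
s0 --1--> s0
s0 --0--> s0
s0 --0--> s0
s0 --0--> s0
s0 --1--> s0
s0 --0--> s0
s0 --0--> s0
s0 --1--> s0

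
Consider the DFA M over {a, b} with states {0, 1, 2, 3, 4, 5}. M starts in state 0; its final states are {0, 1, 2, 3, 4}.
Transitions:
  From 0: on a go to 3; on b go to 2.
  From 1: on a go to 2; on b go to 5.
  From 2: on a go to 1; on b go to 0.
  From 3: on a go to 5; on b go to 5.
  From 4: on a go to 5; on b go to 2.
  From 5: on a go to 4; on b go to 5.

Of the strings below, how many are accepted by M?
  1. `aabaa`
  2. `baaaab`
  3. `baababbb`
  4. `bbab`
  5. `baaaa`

`aabaa`: rejected
`baaaab`: accepted
`baababbb`: rejected
`bbab`: rejected
`baaaa`: accepted

2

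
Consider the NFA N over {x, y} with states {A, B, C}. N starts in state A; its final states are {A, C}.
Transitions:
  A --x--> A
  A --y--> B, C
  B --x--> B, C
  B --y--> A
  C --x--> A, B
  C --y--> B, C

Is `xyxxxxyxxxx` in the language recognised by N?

Start: {A}
read x: {A}
read y: {B, C}
read x: {A, B, C}
read x: {A, B, C}
read x: {A, B, C}
read x: {A, B, C}
read y: {A, B, C}
read x: {A, B, C}
read x: {A, B, C}
read x: {A, B, C}
read x: {A, B, C}
Reachable ∩ accepting = {A, C} — nonempty.

accepted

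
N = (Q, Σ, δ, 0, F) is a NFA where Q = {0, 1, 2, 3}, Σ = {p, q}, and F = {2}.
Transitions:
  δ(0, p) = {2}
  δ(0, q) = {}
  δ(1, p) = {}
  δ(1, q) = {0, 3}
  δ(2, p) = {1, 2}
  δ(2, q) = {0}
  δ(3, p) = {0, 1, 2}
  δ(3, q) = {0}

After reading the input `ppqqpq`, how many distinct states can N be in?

Start: {0}
read p: {2}
read p: {1, 2}
read q: {0, 3}
read q: {0}
read p: {2}
read q: {0}
Final reachable set {0} has 1 state.

1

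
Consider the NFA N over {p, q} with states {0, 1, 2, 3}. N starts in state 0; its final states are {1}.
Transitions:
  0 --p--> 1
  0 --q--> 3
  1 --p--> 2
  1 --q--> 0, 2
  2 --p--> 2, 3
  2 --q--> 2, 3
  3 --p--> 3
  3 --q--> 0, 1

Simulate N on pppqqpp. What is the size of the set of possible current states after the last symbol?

2

Start: {0}
read p: {1}
read p: {2}
read p: {2, 3}
read q: {0, 1, 2, 3}
read q: {0, 1, 2, 3}
read p: {1, 2, 3}
read p: {2, 3}
Final reachable set {2, 3} has 2 states.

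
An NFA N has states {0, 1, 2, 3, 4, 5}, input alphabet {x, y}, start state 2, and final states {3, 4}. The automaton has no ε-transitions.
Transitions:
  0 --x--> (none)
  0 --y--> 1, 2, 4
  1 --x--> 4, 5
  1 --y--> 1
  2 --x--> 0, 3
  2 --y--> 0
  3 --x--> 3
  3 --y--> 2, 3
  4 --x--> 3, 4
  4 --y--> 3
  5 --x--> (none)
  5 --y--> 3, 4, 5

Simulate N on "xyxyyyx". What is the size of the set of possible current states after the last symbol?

Start: {2}
read x: {0, 3}
read y: {1, 2, 3, 4}
read x: {0, 3, 4, 5}
read y: {1, 2, 3, 4, 5}
read y: {0, 1, 2, 3, 4, 5}
read y: {0, 1, 2, 3, 4, 5}
read x: {0, 3, 4, 5}
Final reachable set {0, 3, 4, 5} has 4 states.

4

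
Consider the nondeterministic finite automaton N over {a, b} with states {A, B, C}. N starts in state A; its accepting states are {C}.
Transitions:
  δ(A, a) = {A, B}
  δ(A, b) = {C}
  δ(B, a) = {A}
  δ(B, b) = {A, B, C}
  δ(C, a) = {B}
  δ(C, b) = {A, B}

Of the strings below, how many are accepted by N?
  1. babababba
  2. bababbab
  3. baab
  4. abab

3

babababba: rejected
bababbab: accepted
baab: accepted
abab: accepted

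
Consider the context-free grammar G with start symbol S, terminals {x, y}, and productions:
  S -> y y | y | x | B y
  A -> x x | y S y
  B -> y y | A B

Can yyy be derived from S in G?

S ⇒ By ⇒ yyy

yes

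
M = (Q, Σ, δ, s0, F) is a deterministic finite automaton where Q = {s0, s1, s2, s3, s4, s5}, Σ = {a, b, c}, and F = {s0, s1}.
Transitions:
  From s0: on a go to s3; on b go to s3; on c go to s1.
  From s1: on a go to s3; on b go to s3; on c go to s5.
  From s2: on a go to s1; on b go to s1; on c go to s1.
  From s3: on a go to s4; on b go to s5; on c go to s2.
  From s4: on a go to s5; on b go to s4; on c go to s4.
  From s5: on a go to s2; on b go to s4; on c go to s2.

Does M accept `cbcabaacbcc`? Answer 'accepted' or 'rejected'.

rejected

s0 --c--> s1
s1 --b--> s3
s3 --c--> s2
s2 --a--> s1
s1 --b--> s3
s3 --a--> s4
s4 --a--> s5
s5 --c--> s2
s2 --b--> s1
s1 --c--> s5
s5 --c--> s2
End in state s2, which is not an accepting state.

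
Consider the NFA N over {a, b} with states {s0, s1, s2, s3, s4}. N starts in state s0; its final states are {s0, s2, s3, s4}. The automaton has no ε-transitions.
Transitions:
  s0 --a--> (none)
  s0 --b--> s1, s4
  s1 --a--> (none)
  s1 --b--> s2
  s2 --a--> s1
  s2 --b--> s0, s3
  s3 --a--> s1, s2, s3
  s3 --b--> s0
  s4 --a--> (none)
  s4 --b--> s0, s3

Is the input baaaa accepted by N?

rejected

Start: {s0}
read b: {s1, s4}
read a: {}
The reachable set is empty and stays empty for the remaining 3 symbols.
Reachable ∩ accepting = {} — empty.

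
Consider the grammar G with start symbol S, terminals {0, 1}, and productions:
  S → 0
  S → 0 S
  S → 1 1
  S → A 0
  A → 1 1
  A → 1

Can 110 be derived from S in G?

S ⇒ A0 ⇒ 110

yes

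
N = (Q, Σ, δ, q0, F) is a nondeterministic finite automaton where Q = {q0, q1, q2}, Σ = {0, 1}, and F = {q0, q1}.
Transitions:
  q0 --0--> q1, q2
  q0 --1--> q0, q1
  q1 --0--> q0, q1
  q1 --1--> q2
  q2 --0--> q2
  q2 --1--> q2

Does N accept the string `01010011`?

Start: {q0}
read 0: {q1, q2}
read 1: {q2}
read 0: {q2}
read 1: {q2}
read 0: {q2}
read 0: {q2}
read 1: {q2}
read 1: {q2}
Reachable ∩ accepting = {} — empty.

rejected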